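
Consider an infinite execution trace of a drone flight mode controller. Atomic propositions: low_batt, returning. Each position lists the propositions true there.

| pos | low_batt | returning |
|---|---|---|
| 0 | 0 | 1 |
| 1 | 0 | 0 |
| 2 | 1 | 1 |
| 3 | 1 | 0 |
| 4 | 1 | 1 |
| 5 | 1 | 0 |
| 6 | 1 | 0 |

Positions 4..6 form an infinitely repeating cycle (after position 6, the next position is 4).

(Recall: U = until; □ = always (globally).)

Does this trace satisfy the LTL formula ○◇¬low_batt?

The position after 0 is 1; ◇¬low_batt is true there.

Satisfied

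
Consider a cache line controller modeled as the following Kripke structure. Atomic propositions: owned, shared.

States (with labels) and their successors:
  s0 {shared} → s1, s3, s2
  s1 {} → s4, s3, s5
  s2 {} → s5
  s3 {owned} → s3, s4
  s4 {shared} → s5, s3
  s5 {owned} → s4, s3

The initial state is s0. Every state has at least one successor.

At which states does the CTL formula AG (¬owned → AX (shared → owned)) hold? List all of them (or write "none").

{s2, s3, s4, s5}

States satisfying ¬owned → AX (shared → owned): {s0, s2, s3, s4, s5}.
States satisfying AG (¬owned → AX (shared → owned)): {s2, s3, s4, s5}.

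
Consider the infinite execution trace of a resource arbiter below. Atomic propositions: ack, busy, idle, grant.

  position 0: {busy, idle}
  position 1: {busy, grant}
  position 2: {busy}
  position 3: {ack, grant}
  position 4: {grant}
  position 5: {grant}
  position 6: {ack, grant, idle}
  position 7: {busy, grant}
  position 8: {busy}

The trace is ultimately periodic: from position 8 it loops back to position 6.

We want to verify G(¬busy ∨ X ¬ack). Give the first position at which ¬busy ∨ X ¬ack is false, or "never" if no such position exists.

2

Check ¬busy ∨ X ¬ack at each position in order: 0 ✓, 1 ✓.
At position 2 the labels are {busy} and the next position 3 has {ack, grant}, so ¬busy ∨ X ¬ack is false there. This is the first violation.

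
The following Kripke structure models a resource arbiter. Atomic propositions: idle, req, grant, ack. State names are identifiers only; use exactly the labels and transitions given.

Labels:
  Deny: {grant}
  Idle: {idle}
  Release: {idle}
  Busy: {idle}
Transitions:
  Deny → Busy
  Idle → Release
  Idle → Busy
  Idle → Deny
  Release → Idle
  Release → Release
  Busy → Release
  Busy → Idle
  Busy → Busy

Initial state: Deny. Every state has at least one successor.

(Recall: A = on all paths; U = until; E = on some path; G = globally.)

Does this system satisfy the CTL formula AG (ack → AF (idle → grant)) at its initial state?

Yes

States satisfying ack → AF (idle → grant): {Deny, Idle, Release, Busy}.
States satisfying AG (ack → AF (idle → grant)): {Deny, Idle, Release, Busy}.
Every state reachable from Deny satisfies ack → AF (idle → grant).
Deny ∈ Sat(AG (ack → AF (idle → grant))).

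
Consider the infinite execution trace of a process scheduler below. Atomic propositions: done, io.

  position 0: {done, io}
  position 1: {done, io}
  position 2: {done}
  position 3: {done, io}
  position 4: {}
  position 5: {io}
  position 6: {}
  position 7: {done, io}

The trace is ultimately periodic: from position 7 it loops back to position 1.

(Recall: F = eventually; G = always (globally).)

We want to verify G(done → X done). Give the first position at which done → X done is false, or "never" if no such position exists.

3

Check done → X done at each position in order: 0 ✓, 1 ✓, 2 ✓.
At position 3 the labels are {done, io} and the next position 4 has {}, so done → X done is false there. This is the first violation.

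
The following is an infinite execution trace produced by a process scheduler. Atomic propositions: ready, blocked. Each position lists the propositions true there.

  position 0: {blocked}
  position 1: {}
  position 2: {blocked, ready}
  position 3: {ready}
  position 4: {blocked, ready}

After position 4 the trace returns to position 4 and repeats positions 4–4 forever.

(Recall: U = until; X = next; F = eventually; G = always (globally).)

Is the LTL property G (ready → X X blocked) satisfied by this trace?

ready → X X blocked holds at every position 0..4, and those are all positions ever visited, so G (ready → X X blocked) holds.
Positions where ready holds: 2, 3, 4.
Check X X blocked at each: 2→ok, 3→ok, 4→ok.

Holds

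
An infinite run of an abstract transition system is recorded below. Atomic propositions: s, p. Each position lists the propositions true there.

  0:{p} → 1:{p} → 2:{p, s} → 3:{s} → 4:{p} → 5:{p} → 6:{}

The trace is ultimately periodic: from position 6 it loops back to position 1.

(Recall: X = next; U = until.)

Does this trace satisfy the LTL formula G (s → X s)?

s → X s must hold at every position from 0 onward. It fails at position 3, so G (s → X s) is false.
Positions where s holds: 2, 3.
Check X s at each: 2→ok, 3→fails.

Does not hold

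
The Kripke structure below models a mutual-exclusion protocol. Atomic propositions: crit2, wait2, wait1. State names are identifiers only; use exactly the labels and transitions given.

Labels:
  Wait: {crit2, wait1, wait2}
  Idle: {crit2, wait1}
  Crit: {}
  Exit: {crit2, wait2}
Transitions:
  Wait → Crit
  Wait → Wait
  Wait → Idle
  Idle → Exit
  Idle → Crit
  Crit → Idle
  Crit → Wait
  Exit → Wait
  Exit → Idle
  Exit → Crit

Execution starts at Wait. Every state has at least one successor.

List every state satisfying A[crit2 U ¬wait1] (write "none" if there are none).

{Idle, Crit, Exit}

States satisfying crit2: {Wait, Idle, Exit}.
States satisfying ¬wait1: {Crit, Exit}.
States satisfying A[crit2 U ¬wait1]: {Idle, Crit, Exit}.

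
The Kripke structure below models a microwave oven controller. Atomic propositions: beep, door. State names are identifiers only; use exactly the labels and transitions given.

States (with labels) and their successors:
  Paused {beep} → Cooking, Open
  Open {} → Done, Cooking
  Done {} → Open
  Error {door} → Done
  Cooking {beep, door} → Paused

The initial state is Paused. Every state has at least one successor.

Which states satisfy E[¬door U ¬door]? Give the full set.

States satisfying ¬door: {Paused, Open, Done}.
States satisfying E[¬door U ¬door]: {Paused, Open, Done}.

{Paused, Open, Done}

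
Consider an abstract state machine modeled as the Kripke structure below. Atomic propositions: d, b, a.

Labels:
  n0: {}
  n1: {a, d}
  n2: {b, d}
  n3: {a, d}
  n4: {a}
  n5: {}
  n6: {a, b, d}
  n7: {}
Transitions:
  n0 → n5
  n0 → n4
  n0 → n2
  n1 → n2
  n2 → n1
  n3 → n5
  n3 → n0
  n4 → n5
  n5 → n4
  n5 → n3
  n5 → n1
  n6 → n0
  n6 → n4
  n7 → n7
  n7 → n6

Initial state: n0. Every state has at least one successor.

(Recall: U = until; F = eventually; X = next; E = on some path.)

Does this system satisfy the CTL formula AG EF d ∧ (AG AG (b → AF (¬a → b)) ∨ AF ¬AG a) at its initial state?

States satisfying EF d: {n0, n1, n2, n3, n4, n5, n6, n7}.
States satisfying AG EF d: {n0, n1, n2, n3, n4, n5, n6, n7}.
States satisfying AG (b → AF (¬a → b)): {n0, n1, n2, n3, n4, n5, n6, n7}.
States satisfying AG AG (b → AF (¬a → b)): {n0, n1, n2, n3, n4, n5, n6, n7}.
States satisfying ¬AG a: {n0, n1, n2, n3, n4, n5, n6, n7}.
States satisfying AF ¬AG a: {n0, n1, n2, n3, n4, n5, n6, n7}.
States satisfying AG AG (b → AF (¬a → b)) ∨ AF ¬AG a: {n0, n1, n2, n3, n4, n5, n6, n7}.
States satisfying AG EF d ∧ (AG AG (b → AF (¬a → b)) ∨ AF ¬AG a): {n0, n1, n2, n3, n4, n5, n6, n7}.
n0 ∈ Sat(AG EF d ∧ (AG AG (b → AF (¬a → b)) ∨ AF ¬AG a)).

Satisfied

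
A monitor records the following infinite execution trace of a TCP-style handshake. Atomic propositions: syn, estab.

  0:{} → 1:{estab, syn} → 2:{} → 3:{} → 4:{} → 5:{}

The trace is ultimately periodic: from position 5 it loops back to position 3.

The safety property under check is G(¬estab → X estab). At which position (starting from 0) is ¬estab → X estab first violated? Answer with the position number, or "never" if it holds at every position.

Check ¬estab → X estab at each position in order: 0 ✓, 1 ✓.
At position 2 the labels are {} and the next position 3 has {}, so ¬estab → X estab is false there. This is the first violation.

2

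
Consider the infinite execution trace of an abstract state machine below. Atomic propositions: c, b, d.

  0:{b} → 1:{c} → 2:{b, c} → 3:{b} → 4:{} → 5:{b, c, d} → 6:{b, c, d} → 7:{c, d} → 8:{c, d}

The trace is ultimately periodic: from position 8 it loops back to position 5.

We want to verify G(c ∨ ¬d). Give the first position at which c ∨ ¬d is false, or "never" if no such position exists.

never

c ∨ ¬d holds at every position 0..8, and those are all the positions the trace ever visits, so the invariant G(c ∨ ¬d) is never violated.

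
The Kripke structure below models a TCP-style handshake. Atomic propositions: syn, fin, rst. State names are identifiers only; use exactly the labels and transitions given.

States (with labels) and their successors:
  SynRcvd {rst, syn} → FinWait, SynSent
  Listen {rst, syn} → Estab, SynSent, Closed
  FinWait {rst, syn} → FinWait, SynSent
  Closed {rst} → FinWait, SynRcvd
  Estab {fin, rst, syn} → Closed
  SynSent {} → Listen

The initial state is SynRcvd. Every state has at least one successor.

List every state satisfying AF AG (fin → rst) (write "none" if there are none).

States satisfying AG (fin → rst): {SynRcvd, Listen, FinWait, Closed, Estab, SynSent}.
States satisfying AF AG (fin → rst): {SynRcvd, Listen, FinWait, Closed, Estab, SynSent}.

{SynRcvd, Listen, FinWait, Closed, Estab, SynSent}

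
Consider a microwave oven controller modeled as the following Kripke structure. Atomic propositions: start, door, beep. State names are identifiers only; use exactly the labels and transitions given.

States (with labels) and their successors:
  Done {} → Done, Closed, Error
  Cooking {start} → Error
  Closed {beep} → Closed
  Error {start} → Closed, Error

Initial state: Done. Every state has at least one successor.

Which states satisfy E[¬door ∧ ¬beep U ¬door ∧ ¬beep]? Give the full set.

States satisfying ¬door ∧ ¬beep: {Done, Cooking, Error}.
States satisfying E[¬door ∧ ¬beep U ¬door ∧ ¬beep]: {Done, Cooking, Error}.

{Done, Cooking, Error}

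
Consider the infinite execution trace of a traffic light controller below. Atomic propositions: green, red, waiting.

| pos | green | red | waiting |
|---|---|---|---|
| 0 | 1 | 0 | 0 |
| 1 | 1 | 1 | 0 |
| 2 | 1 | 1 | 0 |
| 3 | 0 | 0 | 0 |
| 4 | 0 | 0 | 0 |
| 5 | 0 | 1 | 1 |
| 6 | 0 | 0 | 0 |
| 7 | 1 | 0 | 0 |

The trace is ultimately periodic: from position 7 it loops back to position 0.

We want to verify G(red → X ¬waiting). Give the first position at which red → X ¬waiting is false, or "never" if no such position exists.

red → X ¬waiting holds at every position 0..7, and those are all the positions the trace ever visits, so the invariant G(red → X ¬waiting) is never violated.

never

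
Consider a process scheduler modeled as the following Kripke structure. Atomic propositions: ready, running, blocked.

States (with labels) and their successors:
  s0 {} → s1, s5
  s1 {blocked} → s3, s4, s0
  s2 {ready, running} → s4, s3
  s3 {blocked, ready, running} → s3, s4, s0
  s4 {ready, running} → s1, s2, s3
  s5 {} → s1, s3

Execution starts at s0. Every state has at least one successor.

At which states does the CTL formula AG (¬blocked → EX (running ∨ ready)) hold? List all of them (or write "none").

none

States satisfying ¬blocked → EX (running ∨ ready): {s1, s2, s3, s4, s5}.
States satisfying AG (¬blocked → EX (running ∨ ready)): ∅.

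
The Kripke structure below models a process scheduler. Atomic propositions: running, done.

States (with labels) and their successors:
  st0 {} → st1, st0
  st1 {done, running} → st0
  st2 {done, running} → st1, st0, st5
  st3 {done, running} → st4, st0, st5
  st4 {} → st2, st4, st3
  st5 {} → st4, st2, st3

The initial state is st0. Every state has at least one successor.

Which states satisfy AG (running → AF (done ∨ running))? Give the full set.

States satisfying running → AF (done ∨ running): {st0, st1, st2, st3, st4, st5}.
States satisfying AG (running → AF (done ∨ running)): {st0, st1, st2, st3, st4, st5}.

{st0, st1, st2, st3, st4, st5}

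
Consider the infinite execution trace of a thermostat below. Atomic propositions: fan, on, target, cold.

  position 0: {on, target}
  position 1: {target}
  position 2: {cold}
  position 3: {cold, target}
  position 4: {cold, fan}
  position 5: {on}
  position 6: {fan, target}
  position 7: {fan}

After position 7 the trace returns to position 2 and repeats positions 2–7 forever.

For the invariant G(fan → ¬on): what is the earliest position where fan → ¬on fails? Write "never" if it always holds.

never

fan → ¬on holds at every position 0..7, and those are all the positions the trace ever visits, so the invariant G(fan → ¬on) is never violated.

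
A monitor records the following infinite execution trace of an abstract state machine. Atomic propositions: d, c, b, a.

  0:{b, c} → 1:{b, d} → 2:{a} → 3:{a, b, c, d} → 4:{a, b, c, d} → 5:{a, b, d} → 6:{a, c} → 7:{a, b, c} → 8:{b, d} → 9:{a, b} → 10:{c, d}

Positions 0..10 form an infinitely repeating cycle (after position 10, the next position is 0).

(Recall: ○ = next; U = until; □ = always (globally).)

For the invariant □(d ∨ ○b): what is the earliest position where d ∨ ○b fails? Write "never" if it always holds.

Check d ∨ ○b at each position in order: 0 ✓, 1 ✓, 2 ✓, 3 ✓, 4 ✓, 5 ✓, 6 ✓, 7 ✓, 8 ✓.
At position 9 the labels are {a, b} and the next position 10 has {c, d}, so d ∨ ○b is false there. This is the first violation.

9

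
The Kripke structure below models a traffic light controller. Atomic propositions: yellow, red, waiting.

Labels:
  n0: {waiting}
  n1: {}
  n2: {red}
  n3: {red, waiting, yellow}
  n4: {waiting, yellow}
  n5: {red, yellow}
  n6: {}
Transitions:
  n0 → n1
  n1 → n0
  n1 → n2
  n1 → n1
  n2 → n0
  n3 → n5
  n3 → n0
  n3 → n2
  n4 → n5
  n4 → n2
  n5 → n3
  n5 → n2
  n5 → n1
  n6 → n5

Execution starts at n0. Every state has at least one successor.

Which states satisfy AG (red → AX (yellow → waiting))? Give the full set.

States satisfying red → AX (yellow → waiting): {n0, n1, n2, n4, n5, n6}.
States satisfying AG (red → AX (yellow → waiting)): {n0, n1, n2}.

{n0, n1, n2}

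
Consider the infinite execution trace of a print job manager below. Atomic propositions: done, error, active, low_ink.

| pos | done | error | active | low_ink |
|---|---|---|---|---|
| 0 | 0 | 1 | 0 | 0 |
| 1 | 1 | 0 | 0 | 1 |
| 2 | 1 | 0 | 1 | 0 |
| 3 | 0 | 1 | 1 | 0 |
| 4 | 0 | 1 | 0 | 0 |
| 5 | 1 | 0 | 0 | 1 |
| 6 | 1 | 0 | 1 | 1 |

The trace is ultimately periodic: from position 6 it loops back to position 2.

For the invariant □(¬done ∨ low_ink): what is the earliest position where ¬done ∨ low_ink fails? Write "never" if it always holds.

Check ¬done ∨ low_ink at each position in order: 0 ✓, 1 ✓.
At position 2 the labels are {active, done}, so ¬done ∨ low_ink is false there. This is the first violation.

2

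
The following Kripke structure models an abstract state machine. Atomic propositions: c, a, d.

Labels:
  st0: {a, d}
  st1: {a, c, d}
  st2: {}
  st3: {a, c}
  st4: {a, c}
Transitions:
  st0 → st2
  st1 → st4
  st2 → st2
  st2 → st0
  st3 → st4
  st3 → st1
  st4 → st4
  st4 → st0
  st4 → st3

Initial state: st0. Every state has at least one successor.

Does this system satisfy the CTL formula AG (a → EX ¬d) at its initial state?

Satisfied

States satisfying a → EX ¬d: {st0, st1, st2, st3, st4}.
States satisfying AG (a → EX ¬d): {st0, st1, st2, st3, st4}.
Every state reachable from st0 satisfies a → EX ¬d.
st0 ∈ Sat(AG (a → EX ¬d)).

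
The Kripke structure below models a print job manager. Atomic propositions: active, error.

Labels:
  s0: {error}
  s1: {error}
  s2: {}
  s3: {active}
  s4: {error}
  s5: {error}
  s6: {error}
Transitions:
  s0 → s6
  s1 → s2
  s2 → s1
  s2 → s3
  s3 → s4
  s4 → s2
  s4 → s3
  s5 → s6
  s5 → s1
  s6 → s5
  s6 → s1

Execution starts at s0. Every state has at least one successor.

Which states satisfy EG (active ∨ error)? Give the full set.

States satisfying active ∨ error: {s0, s1, s3, s4, s5, s6}.
States satisfying EG (active ∨ error): {s0, s3, s4, s5, s6}.

{s0, s3, s4, s5, s6}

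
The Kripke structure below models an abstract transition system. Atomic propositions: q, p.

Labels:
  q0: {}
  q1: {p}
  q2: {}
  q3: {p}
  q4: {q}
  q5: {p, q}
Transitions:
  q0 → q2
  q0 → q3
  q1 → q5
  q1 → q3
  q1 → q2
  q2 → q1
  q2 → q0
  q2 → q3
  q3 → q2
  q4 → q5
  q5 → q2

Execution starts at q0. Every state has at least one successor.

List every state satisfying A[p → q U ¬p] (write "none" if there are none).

States satisfying p → q: {q0, q2, q4, q5}.
States satisfying ¬p: {q0, q2, q4}.
States satisfying A[p → q U ¬p]: {q0, q2, q4, q5}.

{q0, q2, q4, q5}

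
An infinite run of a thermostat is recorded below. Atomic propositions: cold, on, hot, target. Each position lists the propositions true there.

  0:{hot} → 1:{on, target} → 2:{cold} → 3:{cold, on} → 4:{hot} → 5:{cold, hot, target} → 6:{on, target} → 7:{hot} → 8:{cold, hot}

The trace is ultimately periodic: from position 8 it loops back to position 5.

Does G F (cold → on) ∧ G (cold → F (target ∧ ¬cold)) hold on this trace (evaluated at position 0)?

Yes

F (cold → on) holds at every position 0..8, and those are all positions ever visited, so G F (cold → on) holds.
cold → F (target ∧ ¬cold) holds at every position 0..8, and those are all positions ever visited, so G (cold → F (target ∧ ¬cold)) holds.
Positions where cold holds: 2, 3, 5, 8.
Check F (target ∧ ¬cold) at each: 2→ok, 3→ok, 5→ok, 8→ok.
At position 0: G F (cold → on) is true; G (cold → F (target ∧ ¬cold)) is true; so G F (cold → on) ∧ G (cold → F (target ∧ ¬cold)) is true.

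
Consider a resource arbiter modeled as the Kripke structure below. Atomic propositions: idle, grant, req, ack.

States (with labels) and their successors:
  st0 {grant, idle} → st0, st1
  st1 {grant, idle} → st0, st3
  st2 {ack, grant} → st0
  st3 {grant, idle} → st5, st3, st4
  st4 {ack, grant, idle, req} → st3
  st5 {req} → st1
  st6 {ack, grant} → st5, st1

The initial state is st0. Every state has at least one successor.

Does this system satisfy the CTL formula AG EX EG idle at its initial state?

States satisfying EX EG idle: {st0, st1, st2, st3, st4, st5, st6}.
States satisfying AG EX EG idle: {st0, st1, st2, st3, st4, st5, st6}.
Every state reachable from st0 satisfies EX EG idle.
st0 ∈ Sat(AG EX EG idle).

Holds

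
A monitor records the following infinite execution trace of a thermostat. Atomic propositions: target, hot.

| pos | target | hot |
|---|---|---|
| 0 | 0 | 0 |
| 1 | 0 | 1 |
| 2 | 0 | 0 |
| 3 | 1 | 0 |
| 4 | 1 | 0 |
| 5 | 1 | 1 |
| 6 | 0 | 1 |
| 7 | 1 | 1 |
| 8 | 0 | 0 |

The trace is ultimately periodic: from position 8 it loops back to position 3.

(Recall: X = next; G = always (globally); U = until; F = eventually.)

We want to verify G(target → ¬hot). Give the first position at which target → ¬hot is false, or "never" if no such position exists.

5

Check target → ¬hot at each position in order: 0 ✓, 1 ✓, 2 ✓, 3 ✓, 4 ✓.
At position 5 the labels are {hot, target}, so target → ¬hot is false there. This is the first violation.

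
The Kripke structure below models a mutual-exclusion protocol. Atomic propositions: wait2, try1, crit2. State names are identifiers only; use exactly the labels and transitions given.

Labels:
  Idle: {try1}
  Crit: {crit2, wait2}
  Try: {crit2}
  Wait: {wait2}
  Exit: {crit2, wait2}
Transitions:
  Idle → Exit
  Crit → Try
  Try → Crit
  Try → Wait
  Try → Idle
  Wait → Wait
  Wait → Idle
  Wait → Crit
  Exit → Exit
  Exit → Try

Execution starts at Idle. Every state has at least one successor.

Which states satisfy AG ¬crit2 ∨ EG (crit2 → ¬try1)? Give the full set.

{Idle, Crit, Try, Wait, Exit}

States satisfying ¬crit2: {Idle, Wait}.
States satisfying AG ¬crit2: ∅.
States satisfying crit2 → ¬try1: {Idle, Crit, Try, Wait, Exit}.
States satisfying EG (crit2 → ¬try1): {Idle, Crit, Try, Wait, Exit}.
States satisfying AG ¬crit2 ∨ EG (crit2 → ¬try1): {Idle, Crit, Try, Wait, Exit}.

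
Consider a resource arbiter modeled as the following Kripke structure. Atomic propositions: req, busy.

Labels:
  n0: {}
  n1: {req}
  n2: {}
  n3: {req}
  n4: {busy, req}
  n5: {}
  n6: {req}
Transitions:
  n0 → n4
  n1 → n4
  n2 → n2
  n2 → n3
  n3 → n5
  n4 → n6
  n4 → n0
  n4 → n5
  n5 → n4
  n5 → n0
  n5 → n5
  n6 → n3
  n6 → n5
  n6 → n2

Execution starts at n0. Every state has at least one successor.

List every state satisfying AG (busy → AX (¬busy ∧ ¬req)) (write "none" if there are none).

States satisfying busy → AX (¬busy ∧ ¬req): {n0, n1, n2, n3, n5, n6}.
States satisfying AG (busy → AX (¬busy ∧ ¬req)): ∅.

none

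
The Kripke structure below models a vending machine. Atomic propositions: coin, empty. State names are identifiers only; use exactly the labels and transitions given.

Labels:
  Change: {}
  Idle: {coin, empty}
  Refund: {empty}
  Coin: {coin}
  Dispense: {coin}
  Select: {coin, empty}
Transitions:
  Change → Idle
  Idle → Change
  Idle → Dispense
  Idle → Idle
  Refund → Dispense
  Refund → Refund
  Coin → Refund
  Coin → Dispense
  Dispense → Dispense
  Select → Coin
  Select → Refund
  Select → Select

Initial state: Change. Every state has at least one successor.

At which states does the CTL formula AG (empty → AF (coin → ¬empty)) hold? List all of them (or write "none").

States satisfying empty → AF (coin → ¬empty): {Change, Refund, Coin, Dispense}.
States satisfying AG (empty → AF (coin → ¬empty)): {Refund, Coin, Dispense}.

{Refund, Coin, Dispense}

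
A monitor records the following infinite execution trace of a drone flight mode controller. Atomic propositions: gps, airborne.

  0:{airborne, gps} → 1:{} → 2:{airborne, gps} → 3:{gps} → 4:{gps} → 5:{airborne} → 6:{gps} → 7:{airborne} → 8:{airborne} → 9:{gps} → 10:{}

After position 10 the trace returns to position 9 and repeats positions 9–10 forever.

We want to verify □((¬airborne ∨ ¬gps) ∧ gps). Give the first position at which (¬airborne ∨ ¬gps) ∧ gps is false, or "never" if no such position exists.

0

At position 0 the labels are {airborne, gps}, so (¬airborne ∨ ¬gps) ∧ gps is false there. This is the first violation.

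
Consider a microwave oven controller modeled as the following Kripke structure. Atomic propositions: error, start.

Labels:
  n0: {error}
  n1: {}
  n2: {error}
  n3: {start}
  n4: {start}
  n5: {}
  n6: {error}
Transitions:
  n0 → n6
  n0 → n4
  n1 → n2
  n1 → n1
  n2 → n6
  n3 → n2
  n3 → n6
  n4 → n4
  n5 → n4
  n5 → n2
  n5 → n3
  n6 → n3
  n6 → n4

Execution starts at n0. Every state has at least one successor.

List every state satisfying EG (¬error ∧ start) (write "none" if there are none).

{n4}

States satisfying ¬error ∧ start: {n3, n4}.
States satisfying EG (¬error ∧ start): {n4}.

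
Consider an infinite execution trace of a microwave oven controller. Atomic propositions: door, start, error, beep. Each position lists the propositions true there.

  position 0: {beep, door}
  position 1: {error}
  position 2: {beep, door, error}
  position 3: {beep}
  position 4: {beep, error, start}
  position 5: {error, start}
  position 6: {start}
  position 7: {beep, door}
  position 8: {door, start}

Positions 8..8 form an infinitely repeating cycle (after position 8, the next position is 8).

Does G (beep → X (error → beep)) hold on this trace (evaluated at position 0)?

beep → X (error → beep) must hold at every position from 0 onward. It fails at position 0, so G (beep → X (error → beep)) is false.
Positions where beep holds: 0, 2, 3, 4, 7.
Check X (error → beep) at each: 0→fails, 2→ok, 3→ok, 4→fails, 7→ok.

Violated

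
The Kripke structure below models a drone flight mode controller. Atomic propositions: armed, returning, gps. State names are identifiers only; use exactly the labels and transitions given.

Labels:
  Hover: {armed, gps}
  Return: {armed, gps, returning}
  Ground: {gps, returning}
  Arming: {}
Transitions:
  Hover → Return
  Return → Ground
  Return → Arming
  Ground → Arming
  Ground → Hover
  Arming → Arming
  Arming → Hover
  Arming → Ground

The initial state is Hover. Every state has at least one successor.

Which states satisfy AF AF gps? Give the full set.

{Hover, Return, Ground}

States satisfying AF gps: {Hover, Return, Ground}.
States satisfying AF AF gps: {Hover, Return, Ground}.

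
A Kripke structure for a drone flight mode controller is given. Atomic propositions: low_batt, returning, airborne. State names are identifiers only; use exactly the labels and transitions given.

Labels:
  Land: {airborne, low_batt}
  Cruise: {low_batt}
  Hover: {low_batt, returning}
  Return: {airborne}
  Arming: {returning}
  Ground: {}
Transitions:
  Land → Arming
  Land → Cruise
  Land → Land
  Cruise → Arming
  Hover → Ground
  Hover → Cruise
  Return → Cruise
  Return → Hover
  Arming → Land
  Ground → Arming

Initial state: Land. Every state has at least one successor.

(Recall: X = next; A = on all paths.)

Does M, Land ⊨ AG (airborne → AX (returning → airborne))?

States satisfying airborne → AX (returning → airborne): {Cruise, Hover, Arming, Ground}.
States satisfying AG (airborne → AX (returning → airborne)): ∅.
Land is reachable from Land and violates airborne → AX (returning → airborne), so AG fails at Land.
Land ∉ Sat(AG (airborne → AX (returning → airborne))).

No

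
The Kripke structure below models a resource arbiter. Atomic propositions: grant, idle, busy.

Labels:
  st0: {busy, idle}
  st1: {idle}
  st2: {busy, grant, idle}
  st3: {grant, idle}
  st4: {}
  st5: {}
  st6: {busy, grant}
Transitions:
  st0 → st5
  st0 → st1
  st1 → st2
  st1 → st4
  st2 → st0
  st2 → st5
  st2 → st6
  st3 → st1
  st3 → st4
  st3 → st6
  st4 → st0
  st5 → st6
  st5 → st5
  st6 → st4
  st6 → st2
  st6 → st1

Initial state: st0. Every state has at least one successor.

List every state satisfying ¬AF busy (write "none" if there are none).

States satisfying busy: {st0, st2, st6}.
States satisfying AF busy: {st0, st1, st2, st3, st4, st6}.
States satisfying ¬AF busy: {st5}.

{st5}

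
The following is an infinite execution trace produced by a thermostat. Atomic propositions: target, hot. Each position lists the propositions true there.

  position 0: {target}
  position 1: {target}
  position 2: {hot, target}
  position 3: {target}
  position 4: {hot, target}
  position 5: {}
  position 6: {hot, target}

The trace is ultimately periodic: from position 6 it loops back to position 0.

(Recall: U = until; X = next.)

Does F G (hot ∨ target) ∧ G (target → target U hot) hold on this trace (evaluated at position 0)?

Violated

G (hot ∨ target) is false at every position 0..6, so it never becomes true and F G (hot ∨ target) fails.
target → target U hot holds at every position 0..6, and those are all positions ever visited, so G (target → target U hot) holds.
Positions where target holds: 0, 1, 2, 3, 4, 6.
Check target U hot at each: 0→ok, 1→ok, 2→ok, 3→ok, 4→ok, 6→ok.
At position 0: F G (hot ∨ target) is false; G (target → target U hot) is true; so F G (hot ∨ target) ∧ G (target → target U hot) is false.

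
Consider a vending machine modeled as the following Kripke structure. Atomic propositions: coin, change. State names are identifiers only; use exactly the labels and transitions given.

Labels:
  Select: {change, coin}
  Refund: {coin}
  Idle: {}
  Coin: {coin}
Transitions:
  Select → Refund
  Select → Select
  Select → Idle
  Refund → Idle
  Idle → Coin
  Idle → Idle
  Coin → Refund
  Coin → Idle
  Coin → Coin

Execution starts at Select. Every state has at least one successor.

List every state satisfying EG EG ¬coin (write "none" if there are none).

{Idle}

States satisfying EG ¬coin: {Idle}.
States satisfying EG EG ¬coin: {Idle}.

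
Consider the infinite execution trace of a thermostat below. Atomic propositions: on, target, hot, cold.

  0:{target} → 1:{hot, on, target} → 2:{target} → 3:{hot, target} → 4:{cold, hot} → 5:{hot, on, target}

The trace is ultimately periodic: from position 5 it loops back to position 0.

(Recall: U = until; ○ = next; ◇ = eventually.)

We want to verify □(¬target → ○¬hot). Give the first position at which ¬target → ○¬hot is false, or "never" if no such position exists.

4

Check ¬target → ○¬hot at each position in order: 0 ✓, 1 ✓, 2 ✓, 3 ✓.
At position 4 the labels are {cold, hot} and the next position 5 has {hot, on, target}, so ¬target → ○¬hot is false there. This is the first violation.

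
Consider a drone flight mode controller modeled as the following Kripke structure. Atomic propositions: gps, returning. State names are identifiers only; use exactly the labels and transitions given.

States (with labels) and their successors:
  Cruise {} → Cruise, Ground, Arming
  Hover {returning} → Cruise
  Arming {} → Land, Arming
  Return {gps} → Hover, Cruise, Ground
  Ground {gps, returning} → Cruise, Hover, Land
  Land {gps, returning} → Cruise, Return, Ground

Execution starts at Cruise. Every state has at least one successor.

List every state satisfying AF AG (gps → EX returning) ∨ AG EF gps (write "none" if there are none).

{Cruise, Hover, Arming, Return, Ground, Land}

States satisfying AG (gps → EX returning): {Cruise, Hover, Arming, Return, Ground, Land}.
States satisfying AF AG (gps → EX returning): {Cruise, Hover, Arming, Return, Ground, Land}.
States satisfying EF gps: {Cruise, Hover, Arming, Return, Ground, Land}.
States satisfying AG EF gps: {Cruise, Hover, Arming, Return, Ground, Land}.
States satisfying AF AG (gps → EX returning) ∨ AG EF gps: {Cruise, Hover, Arming, Return, Ground, Land}.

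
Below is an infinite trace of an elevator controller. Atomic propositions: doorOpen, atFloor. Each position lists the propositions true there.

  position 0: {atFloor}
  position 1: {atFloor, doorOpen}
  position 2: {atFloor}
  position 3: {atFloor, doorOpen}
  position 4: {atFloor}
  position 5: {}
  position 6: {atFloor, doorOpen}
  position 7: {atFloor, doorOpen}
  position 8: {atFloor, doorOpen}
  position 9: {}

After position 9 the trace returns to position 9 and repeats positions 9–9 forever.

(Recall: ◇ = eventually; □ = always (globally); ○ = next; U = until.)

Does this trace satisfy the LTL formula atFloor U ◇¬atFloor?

Yes

Walking from position 0: ◇¬atFloor first holds at position 0, and atFloor holds at every earlier position along the way, so atFloor U ◇¬atFloor holds.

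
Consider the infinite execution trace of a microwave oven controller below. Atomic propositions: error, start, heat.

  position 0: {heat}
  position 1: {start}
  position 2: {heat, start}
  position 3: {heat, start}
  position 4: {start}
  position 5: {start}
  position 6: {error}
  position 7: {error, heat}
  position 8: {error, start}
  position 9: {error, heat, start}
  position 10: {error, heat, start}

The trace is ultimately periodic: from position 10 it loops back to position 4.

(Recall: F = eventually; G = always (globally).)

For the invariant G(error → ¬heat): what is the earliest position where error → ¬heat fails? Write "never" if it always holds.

7

Check error → ¬heat at each position in order: 0 ✓, 1 ✓, 2 ✓, 3 ✓, 4 ✓, 5 ✓, 6 ✓.
At position 7 the labels are {error, heat}, so error → ¬heat is false there. This is the first violation.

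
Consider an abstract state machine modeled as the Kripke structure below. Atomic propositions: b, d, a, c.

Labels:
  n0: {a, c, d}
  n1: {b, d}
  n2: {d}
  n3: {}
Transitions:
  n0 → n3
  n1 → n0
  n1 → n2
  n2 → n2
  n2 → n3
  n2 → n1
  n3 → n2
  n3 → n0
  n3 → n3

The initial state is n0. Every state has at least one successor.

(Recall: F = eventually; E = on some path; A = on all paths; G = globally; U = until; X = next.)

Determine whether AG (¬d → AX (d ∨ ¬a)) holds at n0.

States satisfying ¬d → AX (d ∨ ¬a): {n0, n1, n2, n3}.
States satisfying AG (¬d → AX (d ∨ ¬a)): {n0, n1, n2, n3}.
Every state reachable from n0 satisfies ¬d → AX (d ∨ ¬a).
n0 ∈ Sat(AG (¬d → AX (d ∨ ¬a))).

Satisfied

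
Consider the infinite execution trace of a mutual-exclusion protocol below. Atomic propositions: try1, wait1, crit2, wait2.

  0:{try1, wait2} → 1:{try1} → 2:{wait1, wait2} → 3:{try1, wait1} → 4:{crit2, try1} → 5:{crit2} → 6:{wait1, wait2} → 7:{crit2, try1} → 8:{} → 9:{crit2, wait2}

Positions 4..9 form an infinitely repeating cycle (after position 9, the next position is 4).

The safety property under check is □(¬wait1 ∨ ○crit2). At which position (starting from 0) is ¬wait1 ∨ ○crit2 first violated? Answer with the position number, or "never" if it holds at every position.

2

Check ¬wait1 ∨ ○crit2 at each position in order: 0 ✓, 1 ✓.
At position 2 the labels are {wait1, wait2} and the next position 3 has {try1, wait1}, so ¬wait1 ∨ ○crit2 is false there. This is the first violation.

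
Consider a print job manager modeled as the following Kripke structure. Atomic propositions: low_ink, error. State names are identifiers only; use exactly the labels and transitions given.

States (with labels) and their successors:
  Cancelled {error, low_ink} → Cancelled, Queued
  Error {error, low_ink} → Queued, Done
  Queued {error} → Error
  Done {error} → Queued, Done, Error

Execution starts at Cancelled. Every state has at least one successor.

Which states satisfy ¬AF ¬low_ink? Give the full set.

{Cancelled}

States satisfying ¬low_ink: {Queued, Done}.
States satisfying AF ¬low_ink: {Error, Queued, Done}.
States satisfying ¬AF ¬low_ink: {Cancelled}.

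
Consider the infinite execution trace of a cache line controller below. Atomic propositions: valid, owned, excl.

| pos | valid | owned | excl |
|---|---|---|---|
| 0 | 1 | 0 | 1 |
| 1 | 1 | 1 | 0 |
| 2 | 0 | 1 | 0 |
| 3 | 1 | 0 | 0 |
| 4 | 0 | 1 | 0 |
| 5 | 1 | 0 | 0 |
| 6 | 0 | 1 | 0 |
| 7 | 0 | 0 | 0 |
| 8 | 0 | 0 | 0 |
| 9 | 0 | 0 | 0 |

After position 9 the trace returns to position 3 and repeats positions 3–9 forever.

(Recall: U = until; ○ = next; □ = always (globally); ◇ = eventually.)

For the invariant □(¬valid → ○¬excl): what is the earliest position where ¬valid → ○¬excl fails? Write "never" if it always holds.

¬valid → ○¬excl holds at every position 0..9, and those are all the positions the trace ever visits, so the invariant □(¬valid → ○¬excl) is never violated.

never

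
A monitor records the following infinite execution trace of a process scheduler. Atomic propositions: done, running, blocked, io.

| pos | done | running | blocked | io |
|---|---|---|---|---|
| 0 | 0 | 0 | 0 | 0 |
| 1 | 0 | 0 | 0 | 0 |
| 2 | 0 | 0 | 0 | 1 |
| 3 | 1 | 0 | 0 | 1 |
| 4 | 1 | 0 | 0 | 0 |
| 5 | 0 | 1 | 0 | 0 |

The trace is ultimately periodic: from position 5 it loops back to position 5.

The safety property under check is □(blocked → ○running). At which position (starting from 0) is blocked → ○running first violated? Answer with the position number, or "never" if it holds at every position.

never

blocked → ○running holds at every position 0..5, and those are all the positions the trace ever visits, so the invariant □(blocked → ○running) is never violated.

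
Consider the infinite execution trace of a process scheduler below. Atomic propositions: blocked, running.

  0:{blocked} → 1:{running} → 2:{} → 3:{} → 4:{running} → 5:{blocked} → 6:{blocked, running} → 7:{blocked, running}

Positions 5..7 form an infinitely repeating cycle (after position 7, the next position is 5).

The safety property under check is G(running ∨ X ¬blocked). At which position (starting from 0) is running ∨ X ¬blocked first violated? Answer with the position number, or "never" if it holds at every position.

Check running ∨ X ¬blocked at each position in order: 0 ✓, 1 ✓, 2 ✓, 3 ✓, 4 ✓.
At position 5 the labels are {blocked} and the next position 6 has {blocked, running}, so running ∨ X ¬blocked is false there. This is the first violation.

5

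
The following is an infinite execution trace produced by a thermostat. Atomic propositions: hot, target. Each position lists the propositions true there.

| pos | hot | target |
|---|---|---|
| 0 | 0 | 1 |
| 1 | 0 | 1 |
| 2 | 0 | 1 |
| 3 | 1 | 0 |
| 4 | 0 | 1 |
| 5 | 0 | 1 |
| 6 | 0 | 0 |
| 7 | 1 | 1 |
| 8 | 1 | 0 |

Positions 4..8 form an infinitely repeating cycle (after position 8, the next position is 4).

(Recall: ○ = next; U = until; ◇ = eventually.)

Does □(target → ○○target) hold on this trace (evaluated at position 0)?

No

target → ○○target must hold at every position from 0 onward. It fails at position 1, so □(target → ○○target) is false.
Positions where target holds: 0, 1, 2, 4, 5, 7.
Check ○○target at each: 0→ok, 1→fails, 2→ok, 4→fails, 5→ok, 7→ok.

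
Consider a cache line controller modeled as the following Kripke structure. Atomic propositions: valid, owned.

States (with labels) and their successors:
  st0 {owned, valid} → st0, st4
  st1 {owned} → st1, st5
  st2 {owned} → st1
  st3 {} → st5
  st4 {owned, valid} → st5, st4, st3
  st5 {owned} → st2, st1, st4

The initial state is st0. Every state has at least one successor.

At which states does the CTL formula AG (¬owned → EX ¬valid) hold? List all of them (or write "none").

States satisfying ¬owned → EX ¬valid: {st0, st1, st2, st3, st4, st5}.
States satisfying AG (¬owned → EX ¬valid): {st0, st1, st2, st3, st4, st5}.

{st0, st1, st2, st3, st4, st5}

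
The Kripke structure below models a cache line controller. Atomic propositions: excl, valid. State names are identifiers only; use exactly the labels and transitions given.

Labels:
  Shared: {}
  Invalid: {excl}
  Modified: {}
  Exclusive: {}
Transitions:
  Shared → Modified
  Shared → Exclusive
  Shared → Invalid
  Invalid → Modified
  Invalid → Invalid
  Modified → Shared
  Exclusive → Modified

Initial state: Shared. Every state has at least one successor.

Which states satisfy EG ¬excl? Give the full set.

{Shared, Modified, Exclusive}

States satisfying ¬excl: {Shared, Modified, Exclusive}.
States satisfying EG ¬excl: {Shared, Modified, Exclusive}.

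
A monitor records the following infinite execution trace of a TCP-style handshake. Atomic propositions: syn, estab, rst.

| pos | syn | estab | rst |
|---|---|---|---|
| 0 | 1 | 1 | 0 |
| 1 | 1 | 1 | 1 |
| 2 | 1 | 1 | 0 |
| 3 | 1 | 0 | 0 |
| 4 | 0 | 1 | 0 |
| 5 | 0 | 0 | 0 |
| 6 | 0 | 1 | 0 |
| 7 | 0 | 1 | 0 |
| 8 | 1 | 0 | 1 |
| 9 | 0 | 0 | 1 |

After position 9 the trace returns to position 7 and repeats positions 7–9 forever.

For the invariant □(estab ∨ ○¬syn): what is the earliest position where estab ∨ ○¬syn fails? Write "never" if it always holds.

estab ∨ ○¬syn holds at every position 0..9, and those are all the positions the trace ever visits, so the invariant □(estab ∨ ○¬syn) is never violated.

never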